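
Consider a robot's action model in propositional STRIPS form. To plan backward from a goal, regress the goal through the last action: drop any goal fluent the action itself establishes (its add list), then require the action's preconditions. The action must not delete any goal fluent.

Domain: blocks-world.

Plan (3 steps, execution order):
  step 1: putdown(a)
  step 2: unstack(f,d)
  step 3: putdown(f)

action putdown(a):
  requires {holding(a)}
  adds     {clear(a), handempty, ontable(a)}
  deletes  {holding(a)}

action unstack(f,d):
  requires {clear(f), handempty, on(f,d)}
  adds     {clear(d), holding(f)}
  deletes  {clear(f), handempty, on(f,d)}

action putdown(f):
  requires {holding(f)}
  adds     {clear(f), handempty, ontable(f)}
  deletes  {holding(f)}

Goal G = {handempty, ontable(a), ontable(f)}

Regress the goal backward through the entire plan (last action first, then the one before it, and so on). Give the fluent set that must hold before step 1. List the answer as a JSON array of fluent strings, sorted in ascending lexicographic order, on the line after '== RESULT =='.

Regress step by step:
  through step 3 (putdown(f)): drop {handempty, ontable(f)}, keep {ontable(a)}, require {holding(f)}
    → {holding(f), ontable(a)}
  through step 2 (unstack(f,d)): drop {holding(f)}, keep {ontable(a)}, require {clear(f), handempty, on(f,d)}
    → {clear(f), handempty, on(f,d), ontable(a)}
  through step 1 (putdown(a)): drop {handempty, ontable(a)}, keep {clear(f), on(f,d)}, require {holding(a)}
    → {clear(f), holding(a), on(f,d)}

== RESULT ==
["clear(f)", "holding(a)", "on(f,d)"]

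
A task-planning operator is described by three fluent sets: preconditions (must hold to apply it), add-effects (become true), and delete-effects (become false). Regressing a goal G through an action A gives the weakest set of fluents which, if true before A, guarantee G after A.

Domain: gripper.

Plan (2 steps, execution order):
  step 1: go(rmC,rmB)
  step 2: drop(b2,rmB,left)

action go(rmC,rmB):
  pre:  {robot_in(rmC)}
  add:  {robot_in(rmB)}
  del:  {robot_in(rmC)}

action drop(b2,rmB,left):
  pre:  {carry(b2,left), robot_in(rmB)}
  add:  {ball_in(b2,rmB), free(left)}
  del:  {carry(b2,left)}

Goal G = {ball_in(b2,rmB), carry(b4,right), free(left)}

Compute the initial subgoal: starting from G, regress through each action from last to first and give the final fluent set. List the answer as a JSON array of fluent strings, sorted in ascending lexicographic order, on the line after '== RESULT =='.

Regress step by step:
  through step 2 (drop(b2,rmB,left)): drop {ball_in(b2,rmB), free(left)}, keep {carry(b4,right)}, require {carry(b2,left), robot_in(rmB)}
    → {carry(b2,left), carry(b4,right), robot_in(rmB)}
  through step 1 (go(rmC,rmB)): drop {robot_in(rmB)}, keep {carry(b2,left), carry(b4,right)}, require {robot_in(rmC)}
    → {carry(b2,left), carry(b4,right), robot_in(rmC)}

== RESULT ==
["carry(b2,left)", "carry(b4,right)", "robot_in(rmC)"]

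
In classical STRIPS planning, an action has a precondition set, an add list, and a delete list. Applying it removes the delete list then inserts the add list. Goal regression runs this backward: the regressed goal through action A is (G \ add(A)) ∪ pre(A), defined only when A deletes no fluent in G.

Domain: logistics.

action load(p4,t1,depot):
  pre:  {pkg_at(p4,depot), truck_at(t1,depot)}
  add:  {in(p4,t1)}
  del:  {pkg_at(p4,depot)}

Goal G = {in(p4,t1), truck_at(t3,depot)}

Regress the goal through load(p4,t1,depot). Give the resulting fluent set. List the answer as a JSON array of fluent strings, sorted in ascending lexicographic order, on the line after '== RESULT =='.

Regress:
  G ∩ del = {}  (empty — regression defined)
  G \ add = {in(p4,t1), truck_at(t3,depot)} \ {in(p4,t1)} = {truck_at(t3,depot)}
  ∪ pre   = {truck_at(t3,depot)} ∪ {pkg_at(p4,depot), truck_at(t1,depot)}
          = {pkg_at(p4,depot), truck_at(t1,depot), truck_at(t3,depot)}

== RESULT ==
["pkg_at(p4,depot)", "truck_at(t1,depot)", "truck_at(t3,depot)"]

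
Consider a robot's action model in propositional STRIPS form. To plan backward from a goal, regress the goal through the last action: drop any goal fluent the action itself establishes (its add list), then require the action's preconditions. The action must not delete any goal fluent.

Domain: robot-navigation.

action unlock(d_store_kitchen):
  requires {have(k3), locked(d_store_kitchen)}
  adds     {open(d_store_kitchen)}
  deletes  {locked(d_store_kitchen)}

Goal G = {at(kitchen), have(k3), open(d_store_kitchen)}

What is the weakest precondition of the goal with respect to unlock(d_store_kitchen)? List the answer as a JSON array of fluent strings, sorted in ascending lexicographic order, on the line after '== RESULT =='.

Regress:
  G ∩ del = {}  (empty — regression defined)
  G \ add = {at(kitchen), have(k3), open(d_store_kitchen)} \ {open(d_store_kitchen)} = {at(kitchen), have(k3)}
  ∪ pre   = {at(kitchen), have(k3)} ∪ {have(k3), locked(d_store_kitchen)}
          = {at(kitchen), have(k3), locked(d_store_kitchen)}

== RESULT ==
["at(kitchen)", "have(k3)", "locked(d_store_kitchen)"]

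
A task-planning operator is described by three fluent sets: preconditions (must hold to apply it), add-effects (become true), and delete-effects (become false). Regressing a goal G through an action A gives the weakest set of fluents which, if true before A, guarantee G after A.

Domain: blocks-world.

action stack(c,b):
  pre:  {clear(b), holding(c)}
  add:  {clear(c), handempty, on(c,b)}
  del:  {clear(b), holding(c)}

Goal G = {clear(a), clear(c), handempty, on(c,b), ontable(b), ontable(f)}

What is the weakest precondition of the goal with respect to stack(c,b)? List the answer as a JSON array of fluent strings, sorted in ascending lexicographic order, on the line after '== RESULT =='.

Regress:
  G ∩ del = {}  (empty — regression defined)
  G \ add = {clear(a), clear(c), handempty, on(c,b), ontable(b), ontable(f)} \ {clear(c), handempty, on(c,b)} = {clear(a), ontable(b), ontable(f)}
  ∪ pre   = {clear(a), ontable(b), ontable(f)} ∪ {clear(b), holding(c)}
          = {clear(a), clear(b), holding(c), ontable(b), ontable(f)}

== RESULT ==
["clear(a)", "clear(b)", "holding(c)", "ontable(b)", "ontable(f)"]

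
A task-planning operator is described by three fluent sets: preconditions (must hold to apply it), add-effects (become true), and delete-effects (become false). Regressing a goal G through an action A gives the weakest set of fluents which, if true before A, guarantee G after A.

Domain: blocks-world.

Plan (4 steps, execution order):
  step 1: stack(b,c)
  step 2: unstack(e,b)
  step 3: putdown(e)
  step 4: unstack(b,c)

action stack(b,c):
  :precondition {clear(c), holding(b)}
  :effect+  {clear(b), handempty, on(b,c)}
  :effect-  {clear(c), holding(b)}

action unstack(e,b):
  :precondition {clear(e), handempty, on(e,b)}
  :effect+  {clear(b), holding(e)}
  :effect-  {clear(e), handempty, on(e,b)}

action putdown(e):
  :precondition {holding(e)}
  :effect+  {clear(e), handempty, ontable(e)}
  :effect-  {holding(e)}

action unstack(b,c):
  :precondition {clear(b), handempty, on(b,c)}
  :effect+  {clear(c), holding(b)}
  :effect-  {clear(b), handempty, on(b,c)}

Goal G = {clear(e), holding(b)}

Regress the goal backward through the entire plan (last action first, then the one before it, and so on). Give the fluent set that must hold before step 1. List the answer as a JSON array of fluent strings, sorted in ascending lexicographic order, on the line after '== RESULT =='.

Regress step by step:
  through step 4 (unstack(b,c)): drop {holding(b)}, keep {clear(e)}, require {clear(b), handempty, on(b,c)}
    → {clear(b), clear(e), handempty, on(b,c)}
  through step 3 (putdown(e)): drop {clear(e), handempty}, keep {clear(b), on(b,c)}, require {holding(e)}
    → {clear(b), holding(e), on(b,c)}
  through step 2 (unstack(e,b)): drop {clear(b), holding(e)}, keep {on(b,c)}, require {clear(e), handempty, on(e,b)}
    → {clear(e), handempty, on(b,c), on(e,b)}
  through step 1 (stack(b,c)): drop {handempty, on(b,c)}, keep {clear(e), on(e,b)}, require {clear(c), holding(b)}
    → {clear(c), clear(e), holding(b), on(e,b)}

== RESULT ==
["clear(c)", "clear(e)", "holding(b)", "on(e,b)"]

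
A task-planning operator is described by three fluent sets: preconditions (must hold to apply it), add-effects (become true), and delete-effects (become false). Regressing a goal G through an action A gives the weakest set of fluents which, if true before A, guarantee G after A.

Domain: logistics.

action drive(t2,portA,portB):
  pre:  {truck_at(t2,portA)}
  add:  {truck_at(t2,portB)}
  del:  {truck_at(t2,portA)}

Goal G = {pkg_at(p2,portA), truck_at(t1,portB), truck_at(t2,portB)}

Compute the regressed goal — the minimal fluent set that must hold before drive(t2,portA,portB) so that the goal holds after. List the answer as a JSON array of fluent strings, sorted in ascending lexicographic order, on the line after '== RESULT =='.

Compute (G \ add) ∪ pre:
  G ∩ del = {}  (empty — regression defined)
  G \ add = {pkg_at(p2,portA), truck_at(t1,portB), truck_at(t2,portB)} \ {truck_at(t2,portB)} = {pkg_at(p2,portA), truck_at(t1,portB)}
  ∪ pre   = {pkg_at(p2,portA), truck_at(t1,portB)} ∪ {truck_at(t2,portA)}
          = {pkg_at(p2,portA), truck_at(t1,portB), truck_at(t2,portA)}

== RESULT ==
["pkg_at(p2,portA)", "truck_at(t1,portB)", "truck_at(t2,portA)"]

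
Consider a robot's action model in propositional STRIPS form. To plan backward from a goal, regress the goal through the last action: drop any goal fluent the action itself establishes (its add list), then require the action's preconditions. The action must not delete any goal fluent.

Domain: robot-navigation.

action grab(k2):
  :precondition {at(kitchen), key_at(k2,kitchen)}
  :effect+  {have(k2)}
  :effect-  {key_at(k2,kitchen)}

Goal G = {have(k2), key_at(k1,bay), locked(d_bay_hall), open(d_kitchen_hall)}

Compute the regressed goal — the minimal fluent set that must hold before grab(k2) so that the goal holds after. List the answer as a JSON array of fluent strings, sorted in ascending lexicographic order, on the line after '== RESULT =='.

Compute (G \ add) ∪ pre:
  G ∩ del = {}  (empty — regression defined)
  G \ add = {have(k2), key_at(k1,bay), locked(d_bay_hall), open(d_kitchen_hall)} \ {have(k2)} = {key_at(k1,bay), locked(d_bay_hall), open(d_kitchen_hall)}
  ∪ pre   = {key_at(k1,bay), locked(d_bay_hall), open(d_kitchen_hall)} ∪ {at(kitchen), key_at(k2,kitchen)}
          = {at(kitchen), key_at(k1,bay), key_at(k2,kitchen), locked(d_bay_hall), open(d_kitchen_hall)}

== RESULT ==
["at(kitchen)", "key_at(k1,bay)", "key_at(k2,kitchen)", "locked(d_bay_hall)", "open(d_kitchen_hall)"]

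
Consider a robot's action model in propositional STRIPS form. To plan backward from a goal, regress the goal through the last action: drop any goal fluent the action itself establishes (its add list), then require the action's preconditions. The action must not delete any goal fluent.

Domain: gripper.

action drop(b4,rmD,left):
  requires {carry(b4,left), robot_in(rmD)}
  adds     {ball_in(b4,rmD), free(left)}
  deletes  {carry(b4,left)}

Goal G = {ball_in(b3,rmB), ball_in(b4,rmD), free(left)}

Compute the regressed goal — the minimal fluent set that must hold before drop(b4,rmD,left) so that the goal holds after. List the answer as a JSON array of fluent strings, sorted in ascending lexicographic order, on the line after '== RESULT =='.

Regress:
  G ∩ del = {}  (empty — regression defined)
  G \ add = {ball_in(b3,rmB), ball_in(b4,rmD), free(left)} \ {ball_in(b4,rmD), free(left)} = {ball_in(b3,rmB)}
  ∪ pre   = {ball_in(b3,rmB)} ∪ {carry(b4,left), robot_in(rmD)}
          = {ball_in(b3,rmB), carry(b4,left), robot_in(rmD)}

== RESULT ==
["ball_in(b3,rmB)", "carry(b4,left)", "robot_in(rmD)"]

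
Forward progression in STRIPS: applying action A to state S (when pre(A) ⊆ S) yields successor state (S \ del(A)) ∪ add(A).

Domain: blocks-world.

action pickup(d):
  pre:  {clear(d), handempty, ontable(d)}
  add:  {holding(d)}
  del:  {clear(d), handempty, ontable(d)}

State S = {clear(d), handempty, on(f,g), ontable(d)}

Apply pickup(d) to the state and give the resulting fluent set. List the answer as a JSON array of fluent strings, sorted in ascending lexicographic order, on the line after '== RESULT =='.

Progress:
  pre ⊆ S: {clear(d), handempty, ontable(d)} ⊆ S  — applicable
  S \ del = {on(f,g)}
  ∪ add   = {holding(d), on(f,g)}

== RESULT ==
["holding(d)", "on(f,g)"]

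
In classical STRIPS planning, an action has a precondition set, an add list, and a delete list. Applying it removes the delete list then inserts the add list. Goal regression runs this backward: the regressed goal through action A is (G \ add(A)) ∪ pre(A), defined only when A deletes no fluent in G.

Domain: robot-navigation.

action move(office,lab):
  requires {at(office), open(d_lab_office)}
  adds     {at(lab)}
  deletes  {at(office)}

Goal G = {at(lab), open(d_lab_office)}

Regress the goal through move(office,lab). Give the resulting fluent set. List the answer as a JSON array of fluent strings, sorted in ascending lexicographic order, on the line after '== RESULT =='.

Compute (G \ add) ∪ pre:
  G ∩ del = {}  (empty — regression defined)
  G \ add = {at(lab), open(d_lab_office)} \ {at(lab)} = {open(d_lab_office)}
  ∪ pre   = {open(d_lab_office)} ∪ {at(office), open(d_lab_office)}
          = {at(office), open(d_lab_office)}

== RESULT ==
["at(office)", "open(d_lab_office)"]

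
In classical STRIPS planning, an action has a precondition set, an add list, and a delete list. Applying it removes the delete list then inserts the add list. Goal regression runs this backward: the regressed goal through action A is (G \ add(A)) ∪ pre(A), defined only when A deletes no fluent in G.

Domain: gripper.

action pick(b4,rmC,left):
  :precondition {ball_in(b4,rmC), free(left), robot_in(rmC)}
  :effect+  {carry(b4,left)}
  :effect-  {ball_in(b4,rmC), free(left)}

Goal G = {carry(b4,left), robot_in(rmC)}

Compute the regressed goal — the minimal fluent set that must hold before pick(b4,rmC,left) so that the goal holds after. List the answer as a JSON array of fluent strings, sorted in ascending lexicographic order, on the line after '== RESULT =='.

Regress:
  G ∩ del = {}  (empty — regression defined)
  G \ add = {carry(b4,left), robot_in(rmC)} \ {carry(b4,left)} = {robot_in(rmC)}
  ∪ pre   = {robot_in(rmC)} ∪ {ball_in(b4,rmC), free(left), robot_in(rmC)}
          = {ball_in(b4,rmC), free(left), robot_in(rmC)}

== RESULT ==
["ball_in(b4,rmC)", "free(left)", "robot_in(rmC)"]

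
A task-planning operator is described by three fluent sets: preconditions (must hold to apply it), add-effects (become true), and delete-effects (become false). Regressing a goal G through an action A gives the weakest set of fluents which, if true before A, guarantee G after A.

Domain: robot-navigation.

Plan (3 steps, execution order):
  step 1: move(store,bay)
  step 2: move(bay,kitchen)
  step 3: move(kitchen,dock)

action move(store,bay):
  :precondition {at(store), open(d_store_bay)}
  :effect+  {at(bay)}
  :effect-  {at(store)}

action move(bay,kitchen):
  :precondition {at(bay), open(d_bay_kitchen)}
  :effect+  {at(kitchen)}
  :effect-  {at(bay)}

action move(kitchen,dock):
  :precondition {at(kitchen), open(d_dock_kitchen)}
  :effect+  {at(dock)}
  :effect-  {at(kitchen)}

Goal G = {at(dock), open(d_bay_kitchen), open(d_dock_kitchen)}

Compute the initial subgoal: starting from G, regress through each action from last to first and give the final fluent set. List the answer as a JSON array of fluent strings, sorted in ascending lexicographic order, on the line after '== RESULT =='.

Regress step by step:
  through step 3 (move(kitchen,dock)): drop {at(dock)}, keep {open(d_bay_kitchen), open(d_dock_kitchen)}, require {at(kitchen), open(d_dock_kitchen)}
    → {at(kitchen), open(d_bay_kitchen), open(d_dock_kitchen)}
  through step 2 (move(bay,kitchen)): drop {at(kitchen)}, keep {open(d_bay_kitchen), open(d_dock_kitchen)}, require {at(bay), open(d_bay_kitchen)}
    → {at(bay), open(d_bay_kitchen), open(d_dock_kitchen)}
  through step 1 (move(store,bay)): drop {at(bay)}, keep {open(d_bay_kitchen), open(d_dock_kitchen)}, require {at(store), open(d_store_bay)}
    → {at(store), open(d_bay_kitchen), open(d_dock_kitchen), open(d_store_bay)}

== RESULT ==
["at(store)", "open(d_bay_kitchen)", "open(d_dock_kitchen)", "open(d_store_bay)"]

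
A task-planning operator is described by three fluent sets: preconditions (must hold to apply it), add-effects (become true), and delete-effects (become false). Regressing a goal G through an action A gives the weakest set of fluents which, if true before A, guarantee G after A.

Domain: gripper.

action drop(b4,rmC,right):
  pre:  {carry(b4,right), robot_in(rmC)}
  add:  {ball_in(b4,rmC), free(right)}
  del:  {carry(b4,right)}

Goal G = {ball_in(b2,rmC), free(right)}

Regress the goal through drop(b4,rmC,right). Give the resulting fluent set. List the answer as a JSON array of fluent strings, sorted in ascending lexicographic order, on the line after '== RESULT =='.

Compute (G \ add) ∪ pre:
  G ∩ del = {}  (empty — regression defined)
  G \ add = {ball_in(b2,rmC), free(right)} \ {ball_in(b4,rmC), free(right)} = {ball_in(b2,rmC)}
  ∪ pre   = {ball_in(b2,rmC)} ∪ {carry(b4,right), robot_in(rmC)}
          = {ball_in(b2,rmC), carry(b4,right), robot_in(rmC)}

== RESULT ==
["ball_in(b2,rmC)", "carry(b4,right)", "robot_in(rmC)"]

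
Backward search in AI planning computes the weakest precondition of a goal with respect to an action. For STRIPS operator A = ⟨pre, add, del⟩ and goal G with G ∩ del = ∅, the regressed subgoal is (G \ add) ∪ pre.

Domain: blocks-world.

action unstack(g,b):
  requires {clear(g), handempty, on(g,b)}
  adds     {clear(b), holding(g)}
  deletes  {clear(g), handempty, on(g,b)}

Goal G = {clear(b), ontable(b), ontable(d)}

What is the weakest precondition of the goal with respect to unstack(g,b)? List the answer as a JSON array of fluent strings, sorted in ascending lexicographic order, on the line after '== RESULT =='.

Regress:
  G ∩ del = {}  (empty — regression defined)
  G \ add = {clear(b), ontable(b), ontable(d)} \ {clear(b), holding(g)} = {ontable(b), ontable(d)}
  ∪ pre   = {ontable(b), ontable(d)} ∪ {clear(g), handempty, on(g,b)}
          = {clear(g), handempty, on(g,b), ontable(b), ontable(d)}

== RESULT ==
["clear(g)", "handempty", "on(g,b)", "ontable(b)", "ontable(d)"]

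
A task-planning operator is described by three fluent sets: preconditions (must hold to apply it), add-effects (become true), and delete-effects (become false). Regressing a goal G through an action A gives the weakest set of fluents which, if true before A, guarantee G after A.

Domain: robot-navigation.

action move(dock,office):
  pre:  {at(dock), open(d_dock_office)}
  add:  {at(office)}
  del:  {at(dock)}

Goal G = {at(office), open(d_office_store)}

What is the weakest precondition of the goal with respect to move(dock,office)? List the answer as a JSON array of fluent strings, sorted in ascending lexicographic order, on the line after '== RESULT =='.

Regress:
  G ∩ del = {}  (empty — regression defined)
  G \ add = {at(office), open(d_office_store)} \ {at(office)} = {open(d_office_store)}
  ∪ pre   = {open(d_office_store)} ∪ {at(dock), open(d_dock_office)}
          = {at(dock), open(d_dock_office), open(d_office_store)}

== RESULT ==
["at(dock)", "open(d_dock_office)", "open(d_office_store)"]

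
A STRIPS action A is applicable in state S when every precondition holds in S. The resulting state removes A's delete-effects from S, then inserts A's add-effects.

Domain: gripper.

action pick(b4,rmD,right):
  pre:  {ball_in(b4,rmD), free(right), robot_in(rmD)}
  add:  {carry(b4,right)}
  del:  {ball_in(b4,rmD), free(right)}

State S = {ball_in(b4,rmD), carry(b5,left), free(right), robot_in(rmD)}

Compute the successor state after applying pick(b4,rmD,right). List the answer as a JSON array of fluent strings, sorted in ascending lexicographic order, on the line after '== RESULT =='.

Progress:
  pre ⊆ S: {ball_in(b4,rmD), free(right), robot_in(rmD)} ⊆ S  — applicable
  S \ del = {carry(b5,left), robot_in(rmD)}
  ∪ add   = {carry(b4,right), carry(b5,left), robot_in(rmD)}

== RESULT ==
["carry(b4,right)", "carry(b5,left)", "robot_in(rmD)"]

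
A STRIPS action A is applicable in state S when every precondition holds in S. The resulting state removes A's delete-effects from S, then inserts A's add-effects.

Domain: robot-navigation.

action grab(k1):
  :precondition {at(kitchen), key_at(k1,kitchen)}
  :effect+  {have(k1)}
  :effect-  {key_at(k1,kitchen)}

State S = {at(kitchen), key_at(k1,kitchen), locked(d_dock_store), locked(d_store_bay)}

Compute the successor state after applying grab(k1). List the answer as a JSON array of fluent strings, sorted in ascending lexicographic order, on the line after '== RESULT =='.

Compute (S \ del) ∪ add:
  pre ⊆ S: {at(kitchen), key_at(k1,kitchen)} ⊆ S  — applicable
  S \ del = {at(kitchen), locked(d_dock_store), locked(d_store_bay)}
  ∪ add   = {at(kitchen), have(k1), locked(d_dock_store), locked(d_store_bay)}

== RESULT ==
["at(kitchen)", "have(k1)", "locked(d_dock_store)", "locked(d_store_bay)"]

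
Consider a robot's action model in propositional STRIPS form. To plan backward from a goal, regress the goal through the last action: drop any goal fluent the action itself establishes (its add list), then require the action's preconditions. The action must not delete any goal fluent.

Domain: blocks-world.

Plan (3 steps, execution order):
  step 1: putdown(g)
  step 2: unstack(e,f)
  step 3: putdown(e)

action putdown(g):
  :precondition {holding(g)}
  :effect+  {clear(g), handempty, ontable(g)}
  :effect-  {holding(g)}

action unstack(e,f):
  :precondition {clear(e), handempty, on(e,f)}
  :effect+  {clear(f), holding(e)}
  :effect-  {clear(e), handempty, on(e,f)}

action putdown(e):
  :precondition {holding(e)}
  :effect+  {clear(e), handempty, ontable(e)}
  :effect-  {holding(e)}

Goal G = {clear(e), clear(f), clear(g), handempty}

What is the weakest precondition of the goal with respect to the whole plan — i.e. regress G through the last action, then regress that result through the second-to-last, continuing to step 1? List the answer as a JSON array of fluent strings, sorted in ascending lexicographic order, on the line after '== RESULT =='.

Regress step by step:
  through step 3 (putdown(e)): drop {clear(e), handempty}, keep {clear(f), clear(g)}, require {holding(e)}
    → {clear(f), clear(g), holding(e)}
  through step 2 (unstack(e,f)): drop {clear(f), holding(e)}, keep {clear(g)}, require {clear(e), handempty, on(e,f)}
    → {clear(e), clear(g), handempty, on(e,f)}
  through step 1 (putdown(g)): drop {clear(g), handempty}, keep {clear(e), on(e,f)}, require {holding(g)}
    → {clear(e), holding(g), on(e,f)}

== RESULT ==
["clear(e)", "holding(g)", "on(e,f)"]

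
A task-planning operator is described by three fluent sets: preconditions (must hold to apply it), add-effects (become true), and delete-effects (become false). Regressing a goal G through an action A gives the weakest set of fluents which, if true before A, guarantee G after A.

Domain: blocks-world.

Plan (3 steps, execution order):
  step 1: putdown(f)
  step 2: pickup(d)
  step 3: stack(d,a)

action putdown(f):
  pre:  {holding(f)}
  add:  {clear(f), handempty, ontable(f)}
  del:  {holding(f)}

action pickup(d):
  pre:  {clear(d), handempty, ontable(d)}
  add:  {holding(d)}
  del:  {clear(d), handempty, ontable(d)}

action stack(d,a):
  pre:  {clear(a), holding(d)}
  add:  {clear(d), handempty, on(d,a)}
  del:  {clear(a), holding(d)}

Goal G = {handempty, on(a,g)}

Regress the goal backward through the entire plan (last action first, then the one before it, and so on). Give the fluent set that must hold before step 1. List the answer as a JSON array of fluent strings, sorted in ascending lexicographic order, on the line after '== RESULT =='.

Work backward from the goal:
  through step 3 (stack(d,a)): drop {handempty}, keep {on(a,g)}, require {clear(a), holding(d)}
    → {clear(a), holding(d), on(a,g)}
  through step 2 (pickup(d)): drop {holding(d)}, keep {clear(a), on(a,g)}, require {clear(d), handempty, ontable(d)}
    → {clear(a), clear(d), handempty, on(a,g), ontable(d)}
  through step 1 (putdown(f)): drop {handempty}, keep {clear(a), clear(d), on(a,g), ontable(d)}, require {holding(f)}
    → {clear(a), clear(d), holding(f), on(a,g), ontable(d)}

== RESULT ==
["clear(a)", "clear(d)", "holding(f)", "on(a,g)", "ontable(d)"]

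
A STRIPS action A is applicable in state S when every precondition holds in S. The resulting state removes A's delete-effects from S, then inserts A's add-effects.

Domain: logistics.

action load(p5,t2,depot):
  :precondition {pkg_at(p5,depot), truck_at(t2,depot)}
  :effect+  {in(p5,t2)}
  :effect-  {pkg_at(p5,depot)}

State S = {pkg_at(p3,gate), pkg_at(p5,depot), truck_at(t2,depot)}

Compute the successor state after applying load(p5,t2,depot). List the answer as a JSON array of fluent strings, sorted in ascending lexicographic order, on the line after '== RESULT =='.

Compute (S \ del) ∪ add:
  pre ⊆ S: {pkg_at(p5,depot), truck_at(t2,depot)} ⊆ S  — applicable
  S \ del = {pkg_at(p3,gate), truck_at(t2,depot)}
  ∪ add   = {in(p5,t2), pkg_at(p3,gate), truck_at(t2,depot)}

== RESULT ==
["in(p5,t2)", "pkg_at(p3,gate)", "truck_at(t2,depot)"]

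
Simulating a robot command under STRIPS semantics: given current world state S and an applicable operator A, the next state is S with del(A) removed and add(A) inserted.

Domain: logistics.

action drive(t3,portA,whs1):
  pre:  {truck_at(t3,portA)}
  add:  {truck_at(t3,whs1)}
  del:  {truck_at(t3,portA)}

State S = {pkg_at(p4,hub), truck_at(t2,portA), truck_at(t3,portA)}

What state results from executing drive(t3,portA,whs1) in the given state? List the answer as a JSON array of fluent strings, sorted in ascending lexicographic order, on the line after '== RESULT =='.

Progress:
  pre ⊆ S: {truck_at(t3,portA)} ⊆ S  — applicable
  S \ del = {pkg_at(p4,hub), truck_at(t2,portA)}
  ∪ add   = {pkg_at(p4,hub), truck_at(t2,portA), truck_at(t3,whs1)}

== RESULT ==
["pkg_at(p4,hub)", "truck_at(t2,portA)", "truck_at(t3,whs1)"]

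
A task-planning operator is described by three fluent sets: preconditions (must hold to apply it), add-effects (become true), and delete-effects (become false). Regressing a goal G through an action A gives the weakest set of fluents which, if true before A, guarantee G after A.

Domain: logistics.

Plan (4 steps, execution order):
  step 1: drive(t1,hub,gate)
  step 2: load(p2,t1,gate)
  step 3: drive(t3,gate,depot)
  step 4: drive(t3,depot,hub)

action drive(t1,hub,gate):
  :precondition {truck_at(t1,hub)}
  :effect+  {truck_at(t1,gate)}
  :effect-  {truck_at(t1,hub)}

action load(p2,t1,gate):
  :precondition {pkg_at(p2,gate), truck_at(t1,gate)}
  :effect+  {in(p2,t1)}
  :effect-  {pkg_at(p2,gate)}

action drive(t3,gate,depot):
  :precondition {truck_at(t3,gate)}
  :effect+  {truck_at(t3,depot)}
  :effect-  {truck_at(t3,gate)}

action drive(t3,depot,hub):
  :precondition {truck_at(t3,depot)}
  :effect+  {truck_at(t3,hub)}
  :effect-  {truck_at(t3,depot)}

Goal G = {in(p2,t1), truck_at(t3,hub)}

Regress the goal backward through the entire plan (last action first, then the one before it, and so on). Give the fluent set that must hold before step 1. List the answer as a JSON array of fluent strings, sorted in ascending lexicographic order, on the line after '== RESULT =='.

Work backward from the goal:
  through step 4 (drive(t3,depot,hub)): drop {truck_at(t3,hub)}, keep {in(p2,t1)}, require {truck_at(t3,depot)}
    → {in(p2,t1), truck_at(t3,depot)}
  through step 3 (drive(t3,gate,depot)): drop {truck_at(t3,depot)}, keep {in(p2,t1)}, require {truck_at(t3,gate)}
    → {in(p2,t1), truck_at(t3,gate)}
  through step 2 (load(p2,t1,gate)): drop {in(p2,t1)}, keep {truck_at(t3,gate)}, require {pkg_at(p2,gate), truck_at(t1,gate)}
    → {pkg_at(p2,gate), truck_at(t1,gate), truck_at(t3,gate)}
  through step 1 (drive(t1,hub,gate)): drop {truck_at(t1,gate)}, keep {pkg_at(p2,gate), truck_at(t3,gate)}, require {truck_at(t1,hub)}
    → {pkg_at(p2,gate), truck_at(t1,hub), truck_at(t3,gate)}

== RESULT ==
["pkg_at(p2,gate)", "truck_at(t1,hub)", "truck_at(t3,gate)"]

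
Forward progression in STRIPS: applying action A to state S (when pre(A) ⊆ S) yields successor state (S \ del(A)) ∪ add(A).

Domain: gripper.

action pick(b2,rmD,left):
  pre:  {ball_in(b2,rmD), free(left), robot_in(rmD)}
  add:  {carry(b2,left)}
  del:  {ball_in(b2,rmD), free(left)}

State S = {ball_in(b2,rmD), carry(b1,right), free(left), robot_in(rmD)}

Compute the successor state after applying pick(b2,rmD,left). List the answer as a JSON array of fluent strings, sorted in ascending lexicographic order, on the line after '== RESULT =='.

Progress:
  pre ⊆ S: {ball_in(b2,rmD), free(left), robot_in(rmD)} ⊆ S  — applicable
  S \ del = {carry(b1,right), robot_in(rmD)}
  ∪ add   = {carry(b1,right), carry(b2,left), robot_in(rmD)}

== RESULT ==
["carry(b1,right)", "carry(b2,left)", "robot_in(rmD)"]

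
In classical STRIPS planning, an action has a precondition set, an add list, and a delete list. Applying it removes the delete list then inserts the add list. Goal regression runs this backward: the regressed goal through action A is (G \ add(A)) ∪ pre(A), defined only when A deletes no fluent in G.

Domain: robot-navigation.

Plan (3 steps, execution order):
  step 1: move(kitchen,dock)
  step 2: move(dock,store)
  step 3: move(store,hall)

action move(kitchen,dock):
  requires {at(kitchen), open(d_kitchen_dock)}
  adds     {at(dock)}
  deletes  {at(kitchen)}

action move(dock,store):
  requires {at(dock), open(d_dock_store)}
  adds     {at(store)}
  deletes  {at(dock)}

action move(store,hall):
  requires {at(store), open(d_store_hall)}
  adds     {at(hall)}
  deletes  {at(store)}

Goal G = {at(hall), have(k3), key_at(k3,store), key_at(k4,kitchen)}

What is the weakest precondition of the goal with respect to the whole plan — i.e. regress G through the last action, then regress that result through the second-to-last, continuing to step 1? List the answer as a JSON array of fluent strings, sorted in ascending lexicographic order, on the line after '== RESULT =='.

Work backward from the goal:
  through step 3 (move(store,hall)): drop {at(hall)}, keep {have(k3), key_at(k3,store), key_at(k4,kitchen)}, require {at(store), open(d_store_hall)}
    → {at(store), have(k3), key_at(k3,store), key_at(k4,kitchen), open(d_store_hall)}
  through step 2 (move(dock,store)): drop {at(store)}, keep {have(k3), key_at(k3,store), key_at(k4,kitchen), open(d_store_hall)}, require {at(dock), open(d_dock_store)}
    → {at(dock), have(k3), key_at(k3,store), key_at(k4,kitchen), open(d_dock_store), open(d_store_hall)}
  through step 1 (move(kitchen,dock)): drop {at(dock)}, keep {have(k3), key_at(k3,store), key_at(k4,kitchen), open(d_dock_store), open(d_store_hall)}, require {at(kitchen), open(d_kitchen_dock)}
    → {at(kitchen), have(k3), key_at(k3,store), key_at(k4,kitchen), open(d_dock_store), open(d_kitchen_dock), open(d_store_hall)}

== RESULT ==
["at(kitchen)", "have(k3)", "key_at(k3,store)", "key_at(k4,kitchen)", "open(d_dock_store)", "open(d_kitchen_dock)", "open(d_store_hall)"]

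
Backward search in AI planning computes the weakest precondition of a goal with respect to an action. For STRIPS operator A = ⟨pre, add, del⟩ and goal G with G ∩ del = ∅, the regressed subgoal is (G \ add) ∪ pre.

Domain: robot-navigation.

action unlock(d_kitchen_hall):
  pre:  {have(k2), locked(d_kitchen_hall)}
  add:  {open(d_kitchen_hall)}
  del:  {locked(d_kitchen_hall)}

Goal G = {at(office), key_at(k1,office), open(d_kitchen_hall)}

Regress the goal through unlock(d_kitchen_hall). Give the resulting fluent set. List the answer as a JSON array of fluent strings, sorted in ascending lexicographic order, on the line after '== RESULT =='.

Compute (G \ add) ∪ pre:
  G ∩ del = {}  (empty — regression defined)
  G \ add = {at(office), key_at(k1,office), open(d_kitchen_hall)} \ {open(d_kitchen_hall)} = {at(office), key_at(k1,office)}
  ∪ pre   = {at(office), key_at(k1,office)} ∪ {have(k2), locked(d_kitchen_hall)}
          = {at(office), have(k2), key_at(k1,office), locked(d_kitchen_hall)}

== RESULT ==
["at(office)", "have(k2)", "key_at(k1,office)", "locked(d_kitchen_hall)"]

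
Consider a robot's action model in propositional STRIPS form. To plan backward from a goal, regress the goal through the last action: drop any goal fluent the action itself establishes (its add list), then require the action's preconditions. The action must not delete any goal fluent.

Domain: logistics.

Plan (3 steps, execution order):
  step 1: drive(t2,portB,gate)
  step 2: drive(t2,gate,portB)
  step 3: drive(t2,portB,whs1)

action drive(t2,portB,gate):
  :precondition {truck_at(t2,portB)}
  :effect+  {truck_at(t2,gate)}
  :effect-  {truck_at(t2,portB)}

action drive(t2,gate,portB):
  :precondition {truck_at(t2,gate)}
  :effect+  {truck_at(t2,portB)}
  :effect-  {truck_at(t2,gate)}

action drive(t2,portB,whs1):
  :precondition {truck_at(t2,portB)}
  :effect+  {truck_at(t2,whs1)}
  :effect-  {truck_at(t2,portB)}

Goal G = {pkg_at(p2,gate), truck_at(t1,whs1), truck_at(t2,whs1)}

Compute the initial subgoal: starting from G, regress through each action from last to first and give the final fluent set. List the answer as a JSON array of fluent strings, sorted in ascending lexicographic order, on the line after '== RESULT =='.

Regress step by step:
  through step 3 (drive(t2,portB,whs1)): drop {truck_at(t2,whs1)}, keep {pkg_at(p2,gate), truck_at(t1,whs1)}, require {truck_at(t2,portB)}
    → {pkg_at(p2,gate), truck_at(t1,whs1), truck_at(t2,portB)}
  through step 2 (drive(t2,gate,portB)): drop {truck_at(t2,portB)}, keep {pkg_at(p2,gate), truck_at(t1,whs1)}, require {truck_at(t2,gate)}
    → {pkg_at(p2,gate), truck_at(t1,whs1), truck_at(t2,gate)}
  through step 1 (drive(t2,portB,gate)): drop {truck_at(t2,gate)}, keep {pkg_at(p2,gate), truck_at(t1,whs1)}, require {truck_at(t2,portB)}
    → {pkg_at(p2,gate), truck_at(t1,whs1), truck_at(t2,portB)}

== RESULT ==
["pkg_at(p2,gate)", "truck_at(t1,whs1)", "truck_at(t2,portB)"]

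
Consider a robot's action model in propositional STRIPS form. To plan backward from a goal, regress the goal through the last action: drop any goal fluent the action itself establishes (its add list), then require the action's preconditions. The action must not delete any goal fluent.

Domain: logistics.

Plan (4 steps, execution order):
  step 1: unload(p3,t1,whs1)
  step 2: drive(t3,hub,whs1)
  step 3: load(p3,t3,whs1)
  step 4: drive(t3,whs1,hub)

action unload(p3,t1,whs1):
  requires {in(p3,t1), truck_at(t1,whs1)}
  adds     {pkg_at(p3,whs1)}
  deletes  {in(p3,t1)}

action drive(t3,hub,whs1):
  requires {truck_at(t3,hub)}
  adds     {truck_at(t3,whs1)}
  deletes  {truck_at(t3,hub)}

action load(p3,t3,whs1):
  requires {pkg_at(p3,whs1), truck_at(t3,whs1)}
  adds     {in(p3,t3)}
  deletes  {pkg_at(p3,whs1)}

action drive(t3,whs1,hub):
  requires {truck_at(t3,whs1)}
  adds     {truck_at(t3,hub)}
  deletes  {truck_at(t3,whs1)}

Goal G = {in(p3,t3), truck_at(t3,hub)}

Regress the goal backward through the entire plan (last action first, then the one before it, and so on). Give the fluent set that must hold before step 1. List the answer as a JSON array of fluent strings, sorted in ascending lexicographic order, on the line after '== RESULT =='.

Work backward from the goal:
  through step 4 (drive(t3,whs1,hub)): drop {truck_at(t3,hub)}, keep {in(p3,t3)}, require {truck_at(t3,whs1)}
    → {in(p3,t3), truck_at(t3,whs1)}
  through step 3 (load(p3,t3,whs1)): drop {in(p3,t3)}, keep {truck_at(t3,whs1)}, require {pkg_at(p3,whs1), truck_at(t3,whs1)}
    → {pkg_at(p3,whs1), truck_at(t3,whs1)}
  through step 2 (drive(t3,hub,whs1)): drop {truck_at(t3,whs1)}, keep {pkg_at(p3,whs1)}, require {truck_at(t3,hub)}
    → {pkg_at(p3,whs1), truck_at(t3,hub)}
  through step 1 (unload(p3,t1,whs1)): drop {pkg_at(p3,whs1)}, keep {truck_at(t3,hub)}, require {in(p3,t1), truck_at(t1,whs1)}
    → {in(p3,t1), truck_at(t1,whs1), truck_at(t3,hub)}

== RESULT ==
["in(p3,t1)", "truck_at(t1,whs1)", "truck_at(t3,hub)"]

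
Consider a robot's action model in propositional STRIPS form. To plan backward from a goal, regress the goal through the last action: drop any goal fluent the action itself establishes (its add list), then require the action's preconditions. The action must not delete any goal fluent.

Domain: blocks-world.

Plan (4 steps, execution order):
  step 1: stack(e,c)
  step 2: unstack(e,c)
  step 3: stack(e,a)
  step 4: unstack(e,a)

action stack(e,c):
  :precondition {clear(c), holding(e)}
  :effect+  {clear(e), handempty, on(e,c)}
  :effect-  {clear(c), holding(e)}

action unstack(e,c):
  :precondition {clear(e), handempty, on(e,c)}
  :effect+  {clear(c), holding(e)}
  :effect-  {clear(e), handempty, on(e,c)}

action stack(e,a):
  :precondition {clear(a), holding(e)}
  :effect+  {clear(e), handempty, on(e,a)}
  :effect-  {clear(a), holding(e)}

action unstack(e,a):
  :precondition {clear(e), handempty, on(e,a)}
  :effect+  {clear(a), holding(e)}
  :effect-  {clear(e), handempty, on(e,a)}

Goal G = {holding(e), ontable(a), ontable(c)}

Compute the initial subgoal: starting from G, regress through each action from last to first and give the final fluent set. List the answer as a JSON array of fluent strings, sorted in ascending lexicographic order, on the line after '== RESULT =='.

Work backward from the goal:
  through step 4 (unstack(e,a)): drop {holding(e)}, keep {ontable(a), ontable(c)}, require {clear(e), handempty, on(e,a)}
    → {clear(e), handempty, on(e,a), ontable(a), ontable(c)}
  through step 3 (stack(e,a)): drop {clear(e), handempty, on(e,a)}, keep {ontable(a), ontable(c)}, require {clear(a), holding(e)}
    → {clear(a), holding(e), ontable(a), ontable(c)}
  through step 2 (unstack(e,c)): drop {holding(e)}, keep {clear(a), ontable(a), ontable(c)}, require {clear(e), handempty, on(e,c)}
    → {clear(a), clear(e), handempty, on(e,c), ontable(a), ontable(c)}
  through step 1 (stack(e,c)): drop {clear(e), handempty, on(e,c)}, keep {clear(a), ontable(a), ontable(c)}, require {clear(c), holding(e)}
    → {clear(a), clear(c), holding(e), ontable(a), ontable(c)}

== RESULT ==
["clear(a)", "clear(c)", "holding(e)", "ontable(a)", "ontable(c)"]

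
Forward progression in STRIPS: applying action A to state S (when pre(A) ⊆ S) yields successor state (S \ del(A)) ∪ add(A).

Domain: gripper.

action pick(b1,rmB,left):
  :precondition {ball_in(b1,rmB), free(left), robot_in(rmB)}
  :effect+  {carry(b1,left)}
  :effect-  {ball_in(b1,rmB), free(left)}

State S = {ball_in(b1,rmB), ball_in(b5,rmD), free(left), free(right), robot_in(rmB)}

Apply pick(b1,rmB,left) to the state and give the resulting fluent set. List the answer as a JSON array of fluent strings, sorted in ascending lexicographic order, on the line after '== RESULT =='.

Compute (S \ del) ∪ add:
  pre ⊆ S: {ball_in(b1,rmB), free(left), robot_in(rmB)} ⊆ S  — applicable
  S \ del = {ball_in(b5,rmD), free(right), robot_in(rmB)}
  ∪ add   = {ball_in(b5,rmD), carry(b1,left), free(right), robot_in(rmB)}

== RESULT ==
["ball_in(b5,rmD)", "carry(b1,left)", "free(right)", "robot_in(rmB)"]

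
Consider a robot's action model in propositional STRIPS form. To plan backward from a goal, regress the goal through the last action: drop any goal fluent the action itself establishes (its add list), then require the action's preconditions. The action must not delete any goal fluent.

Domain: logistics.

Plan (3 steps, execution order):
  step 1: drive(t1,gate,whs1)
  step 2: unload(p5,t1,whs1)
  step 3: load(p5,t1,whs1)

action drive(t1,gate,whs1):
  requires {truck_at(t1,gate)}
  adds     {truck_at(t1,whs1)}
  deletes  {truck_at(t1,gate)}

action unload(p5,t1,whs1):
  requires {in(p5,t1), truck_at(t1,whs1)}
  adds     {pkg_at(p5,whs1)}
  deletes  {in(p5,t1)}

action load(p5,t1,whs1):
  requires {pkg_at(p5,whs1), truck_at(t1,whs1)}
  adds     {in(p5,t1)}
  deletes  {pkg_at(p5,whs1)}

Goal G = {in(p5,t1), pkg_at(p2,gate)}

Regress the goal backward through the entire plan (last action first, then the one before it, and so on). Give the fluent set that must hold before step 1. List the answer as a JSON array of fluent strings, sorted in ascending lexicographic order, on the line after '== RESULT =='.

Regress step by step:
  through step 3 (load(p5,t1,whs1)): drop {in(p5,t1)}, keep {pkg_at(p2,gate)}, require {pkg_at(p5,whs1), truck_at(t1,whs1)}
    → {pkg_at(p2,gate), pkg_at(p5,whs1), truck_at(t1,whs1)}
  through step 2 (unload(p5,t1,whs1)): drop {pkg_at(p5,whs1)}, keep {pkg_at(p2,gate), truck_at(t1,whs1)}, require {in(p5,t1), truck_at(t1,whs1)}
    → {in(p5,t1), pkg_at(p2,gate), truck_at(t1,whs1)}
  through step 1 (drive(t1,gate,whs1)): drop {truck_at(t1,whs1)}, keep {in(p5,t1), pkg_at(p2,gate)}, require {truck_at(t1,gate)}
    → {in(p5,t1), pkg_at(p2,gate), truck_at(t1,gate)}

== RESULT ==
["in(p5,t1)", "pkg_at(p2,gate)", "truck_at(t1,gate)"]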